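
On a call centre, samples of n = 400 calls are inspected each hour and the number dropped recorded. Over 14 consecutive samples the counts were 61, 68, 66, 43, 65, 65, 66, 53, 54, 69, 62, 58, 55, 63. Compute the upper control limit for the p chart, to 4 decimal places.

0.2052

p̄ = Σdᵢ / (k·n) = 848 / (14 × 400) = 0.15143
UCL = p̄ + 3·√(p̄(1−p̄)/n) = 0.15143 + 3 × √(0.15143×0.84857/400) = 0.15143 + 3 × 0.01792 = 0.20520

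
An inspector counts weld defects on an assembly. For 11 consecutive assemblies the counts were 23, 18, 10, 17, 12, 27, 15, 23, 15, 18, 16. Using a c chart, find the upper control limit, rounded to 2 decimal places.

30.24

c̄ = (23 + 18 + 10 + 17 + 12 + 27 + 15 + 23 + 15 + 18 + 16) / 11 = 194 / 11 = 17.6364
UCL = c̄ + 3√c̄ = 17.6364 + 3 × √17.6364 = 17.6364 + 3 × 4.1996 = 30.2351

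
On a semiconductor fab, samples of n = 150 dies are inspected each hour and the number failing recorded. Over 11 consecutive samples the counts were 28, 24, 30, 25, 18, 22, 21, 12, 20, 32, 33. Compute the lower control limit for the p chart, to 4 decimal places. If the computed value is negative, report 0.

0.0707

p̄ = Σdᵢ / (k·n) = 265 / (11 × 150) = 0.16061
LCL = p̄ − 3·√(p̄(1−p̄)/n) = 0.16061 − 3 × 0.02998 = 0.07067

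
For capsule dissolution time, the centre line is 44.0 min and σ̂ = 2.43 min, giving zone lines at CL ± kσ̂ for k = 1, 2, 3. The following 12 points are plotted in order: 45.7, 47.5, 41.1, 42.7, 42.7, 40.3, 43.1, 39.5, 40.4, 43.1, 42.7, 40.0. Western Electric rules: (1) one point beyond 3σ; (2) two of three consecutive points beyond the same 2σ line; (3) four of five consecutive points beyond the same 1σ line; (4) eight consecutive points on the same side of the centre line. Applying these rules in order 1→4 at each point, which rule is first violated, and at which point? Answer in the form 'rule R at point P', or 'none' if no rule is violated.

Zone of each point (C = within 1σ̂, B = 1σ̂–2σ̂, A = 2σ̂–3σ̂, * = beyond 3σ̂; sign = side of CL): 1:+C, 2:+B, 3:-B, 4:-C, 5:-C, 6:-B, 7:-C, 8:-B, 9:-B, 10:-C, 11:-C, 12:-B
Rule 4 (eight consecutive points on the same side of the centre line) is satisfied at point 10.

rule 4 at point 10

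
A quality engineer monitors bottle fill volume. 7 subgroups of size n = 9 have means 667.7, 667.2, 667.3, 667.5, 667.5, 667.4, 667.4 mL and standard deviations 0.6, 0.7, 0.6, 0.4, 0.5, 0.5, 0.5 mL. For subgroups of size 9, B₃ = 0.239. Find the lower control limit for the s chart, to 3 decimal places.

s̄ = (0.6 + 0.7 + 0.6 + 0.4 + 0.5 + 0.5 + 0.5) / 7 = 0.5429
LCL_s = B₃·s̄ = 0.239 × 0.5429 = 0.1297

0.130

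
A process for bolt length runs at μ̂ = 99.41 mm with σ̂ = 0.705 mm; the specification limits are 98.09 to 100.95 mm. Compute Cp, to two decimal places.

Cp = (USL − LSL) / (6σ̂) = (100.95 − 98.09) / (6 × 0.705) = 2.8600 / 4.2300 = 0.6761

0.68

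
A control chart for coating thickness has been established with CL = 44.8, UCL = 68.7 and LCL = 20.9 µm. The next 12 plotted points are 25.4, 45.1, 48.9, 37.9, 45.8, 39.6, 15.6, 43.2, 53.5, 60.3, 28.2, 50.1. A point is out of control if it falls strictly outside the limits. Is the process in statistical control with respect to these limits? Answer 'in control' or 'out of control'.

out of control

Compare each point to [20.9, 68.7]: sample 7 = 15.6 < LCL.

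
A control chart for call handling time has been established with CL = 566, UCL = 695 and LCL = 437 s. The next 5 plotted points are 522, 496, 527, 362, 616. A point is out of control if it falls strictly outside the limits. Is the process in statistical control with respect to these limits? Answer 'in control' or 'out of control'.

Compare each point to [437, 695]: sample 4 = 362 < LCL.

out of control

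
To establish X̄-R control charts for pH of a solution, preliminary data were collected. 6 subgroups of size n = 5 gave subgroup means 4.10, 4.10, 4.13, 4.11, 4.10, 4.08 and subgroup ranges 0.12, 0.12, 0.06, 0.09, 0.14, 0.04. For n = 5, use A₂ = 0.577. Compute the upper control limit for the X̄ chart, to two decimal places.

X̄̄ = (4.10 + 4.10 + 4.13 + 4.11 + 4.10 + 4.08) / 6 = 24.6200 / 6 = 4.1033
R̄ = (0.12 + 0.12 + 0.06 + 0.09 + 0.14 + 0.04) / 6 = 0.5700 / 6 = 0.0950
UCL = X̄̄ + A₂·R̄ = 4.1033 + 0.577 × 0.0950 = 4.1581

4.16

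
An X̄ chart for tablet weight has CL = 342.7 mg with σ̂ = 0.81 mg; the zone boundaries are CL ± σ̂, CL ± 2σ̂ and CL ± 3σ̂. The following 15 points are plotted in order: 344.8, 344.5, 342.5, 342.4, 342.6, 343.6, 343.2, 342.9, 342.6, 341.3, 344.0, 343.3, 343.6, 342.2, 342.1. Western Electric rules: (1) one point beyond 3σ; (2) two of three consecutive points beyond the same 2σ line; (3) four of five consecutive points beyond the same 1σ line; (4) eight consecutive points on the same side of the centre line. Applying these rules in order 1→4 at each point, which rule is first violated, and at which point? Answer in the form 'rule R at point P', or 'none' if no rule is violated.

rule 2 at point 2

Zone of each point (C = within 1σ̂, B = 1σ̂–2σ̂, A = 2σ̂–3σ̂, * = beyond 3σ̂; sign = side of CL): 1:+A, 2:+A, 3:-C, 4:-C, 5:-C, 6:+B, 7:+C, 8:+C, 9:-C, 10:-B, 11:+B, 12:+C, 13:+B, 14:-C, 15:-C
Rule 2 (two of three consecutive points beyond the same 2σ limit) is satisfied at point 2.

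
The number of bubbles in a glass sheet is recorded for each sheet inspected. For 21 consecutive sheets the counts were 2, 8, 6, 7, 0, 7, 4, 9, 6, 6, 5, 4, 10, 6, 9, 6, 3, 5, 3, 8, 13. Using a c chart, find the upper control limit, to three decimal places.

13.425

c̄ = (2 + 8 + 6 + 7 + 0 + 7 + 4 + 9 + 6 + 6 + 5 + 4 + 10 + 6 + 9 + 6 + 3 + 5 + 3 + 8 + 13) / 21 = 127 / 21 = 6.0476
UCL = c̄ + 3√c̄ = 6.0476 + 3 × √6.0476 = 6.0476 + 3 × 2.4592 = 13.4252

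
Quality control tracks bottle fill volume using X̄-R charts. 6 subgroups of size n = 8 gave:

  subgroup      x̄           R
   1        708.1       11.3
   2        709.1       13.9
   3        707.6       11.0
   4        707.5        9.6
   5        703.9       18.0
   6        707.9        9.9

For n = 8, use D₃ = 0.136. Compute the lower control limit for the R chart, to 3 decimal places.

1.671

R̄ = (11.3 + 13.9 + 11.0 + 9.6 + 18.0 + 9.9) / 6 = 73.7000 / 6 = 12.2833
LCL_R = D₃·R̄ = 0.136 × 12.2833 = 1.6705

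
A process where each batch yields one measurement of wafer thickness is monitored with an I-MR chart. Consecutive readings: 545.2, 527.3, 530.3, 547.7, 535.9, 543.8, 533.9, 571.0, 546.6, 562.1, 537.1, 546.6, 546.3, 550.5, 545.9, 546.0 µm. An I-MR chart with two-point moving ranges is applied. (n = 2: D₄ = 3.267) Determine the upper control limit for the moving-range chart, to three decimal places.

Moving ranges: 17.9, 3.0, 17.4, 11.8, 7.9, 9.9, 37.1, 24.4, 15.5, 25.0, 9.5, 0.3, 4.2, 4.6, 0.1; M̄R̄ = 188.6000 / 15 = 12.5733
UCL_MR = D₄·M̄R̄ = 3.267 × 12.5733 = 41.0771

41.077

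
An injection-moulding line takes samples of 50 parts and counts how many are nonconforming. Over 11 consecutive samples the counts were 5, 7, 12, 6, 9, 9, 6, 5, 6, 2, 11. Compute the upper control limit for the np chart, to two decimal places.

14.49

p̄ = Σdᵢ / (k·n) = 78 / (11 × 50) = 0.14182
UCL = np̄ + 3·√(np̄(1−p̄)) = 7.0909 + 3 × √(7.0909×0.85818) = 7.0909 + 3 × 2.4668 = 14.4914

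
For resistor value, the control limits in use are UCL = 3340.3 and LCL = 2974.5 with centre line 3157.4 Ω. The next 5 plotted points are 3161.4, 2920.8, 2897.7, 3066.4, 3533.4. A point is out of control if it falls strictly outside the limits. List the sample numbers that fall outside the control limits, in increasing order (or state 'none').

Compare each point to [2974.5, 3340.3]: sample 2 = 2920.8 < LCL; sample 3 = 2897.7 < LCL; sample 5 = 3533.4 > UCL.

2, 3, 5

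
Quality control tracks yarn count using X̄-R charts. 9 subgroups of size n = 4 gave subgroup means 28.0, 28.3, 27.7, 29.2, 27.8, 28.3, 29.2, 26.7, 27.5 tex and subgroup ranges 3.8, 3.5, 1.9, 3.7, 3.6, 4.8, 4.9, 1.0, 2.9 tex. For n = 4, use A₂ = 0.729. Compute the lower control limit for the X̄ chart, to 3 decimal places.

X̄̄ = (28.0 + 28.3 + 27.7 + 29.2 + 27.8 + 28.3 + 29.2 + 26.7 + 27.5) / 9 = 252.7000 / 9 = 28.0778
R̄ = (3.8 + 3.5 + 1.9 + 3.7 + 3.6 + 4.8 + 4.9 + 1.0 + 2.9) / 9 = 30.1000 / 9 = 3.3444
LCL = X̄̄ − A₂·R̄ = 28.0778 − 0.729 × 3.3444 = 25.6397

25.640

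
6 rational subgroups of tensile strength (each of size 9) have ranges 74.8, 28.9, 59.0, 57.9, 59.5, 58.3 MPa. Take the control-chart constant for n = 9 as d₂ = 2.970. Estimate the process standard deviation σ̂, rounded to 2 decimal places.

18.99

R̄ = (74.8 + 28.9 + 59.0 + 57.9 + 59.5 + 58.3) / 6 = 56.4000
σ̂ = R̄ / d₂ = 56.4000 / 2.970 = 18.9899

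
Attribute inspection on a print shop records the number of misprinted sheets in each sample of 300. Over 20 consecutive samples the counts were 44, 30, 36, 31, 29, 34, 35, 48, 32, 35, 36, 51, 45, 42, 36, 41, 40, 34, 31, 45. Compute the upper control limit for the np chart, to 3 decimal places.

p̄ = Σdᵢ / (k·n) = 755 / (20 × 300) = 0.12583
UCL = np̄ + 3·√(np̄(1−p̄)) = 37.7500 + 3 × √(37.7500×0.87417) = 37.7500 + 3 × 5.7445 = 54.9836

54.984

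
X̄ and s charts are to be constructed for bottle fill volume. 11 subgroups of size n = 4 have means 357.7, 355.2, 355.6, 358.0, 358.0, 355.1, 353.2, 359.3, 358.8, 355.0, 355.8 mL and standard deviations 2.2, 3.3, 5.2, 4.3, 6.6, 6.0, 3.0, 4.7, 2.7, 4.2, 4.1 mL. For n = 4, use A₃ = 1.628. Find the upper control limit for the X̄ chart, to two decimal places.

363.37

X̄̄ = (357.7 + 355.2 + 355.6 + 358.0 + 358.0 + 355.1 + 353.2 + 359.3 + 358.8 + 355.0 + 355.8) / 11 = 356.5182
s̄ = (2.2 + 3.3 + 5.2 + 4.3 + 6.6 + 6.0 + 3.0 + 4.7 + 2.7 + 4.2 + 4.1) / 11 = 4.2091
UCL = X̄̄ + A₃·s̄ = 356.5182 + 1.628 × 4.2091 = 363.3706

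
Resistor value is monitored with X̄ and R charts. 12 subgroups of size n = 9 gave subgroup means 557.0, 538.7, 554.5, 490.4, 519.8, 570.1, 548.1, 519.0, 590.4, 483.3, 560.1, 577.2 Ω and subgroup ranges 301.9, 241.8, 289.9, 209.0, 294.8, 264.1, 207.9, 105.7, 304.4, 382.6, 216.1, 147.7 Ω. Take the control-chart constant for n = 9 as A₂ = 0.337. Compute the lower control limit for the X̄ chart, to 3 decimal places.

459.091

X̄̄ = (557.0 + 538.7 + 554.5 + 490.4 + 519.8 + 570.1 + 548.1 + 519.0 + 590.4 + 483.3 + 560.1 + 577.2) / 12 = 6508.6000 / 12 = 542.3833
R̄ = (301.9 + 241.8 + 289.9 + 209.0 + 294.8 + 264.1 + 207.9 + 105.7 + 304.4 + 382.6 + 216.1 + 147.7) / 12 = 2965.9000 / 12 = 247.1583
LCL = X̄̄ − A₂·R̄ = 542.3833 − 0.337 × 247.1583 = 459.0910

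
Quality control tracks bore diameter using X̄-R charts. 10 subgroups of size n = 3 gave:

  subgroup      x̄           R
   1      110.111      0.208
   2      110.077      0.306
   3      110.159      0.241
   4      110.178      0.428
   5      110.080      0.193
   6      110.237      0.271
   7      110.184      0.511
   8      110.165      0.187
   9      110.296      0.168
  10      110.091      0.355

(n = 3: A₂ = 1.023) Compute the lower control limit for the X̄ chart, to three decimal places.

X̄̄ = (110.111 + 110.077 + 110.159 + 110.178 + 110.080 + 110.237 + 110.184 + 110.165 + 110.296 + 110.091) / 10 = 1101.5780 / 10 = 110.1578
R̄ = (0.208 + 0.306 + 0.241 + 0.428 + 0.193 + 0.271 + 0.511 + 0.187 + 0.168 + 0.355) / 10 = 2.8680 / 10 = 0.2868
LCL = X̄̄ − A₂·R̄ = 110.1578 − 1.023 × 0.2868 = 109.8644

109.864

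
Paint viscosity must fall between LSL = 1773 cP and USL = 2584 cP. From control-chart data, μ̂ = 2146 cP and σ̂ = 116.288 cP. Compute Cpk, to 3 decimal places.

Cpu = (USL − μ̂) / (3σ̂) = (2584 − 2146) / (3 × 116.288) = 1.2555; Cpl = (μ̂ − LSL) / (3σ̂) = (2146 − 1773) / (3 × 116.288) = 1.0692; Cpk = min(Cpu, Cpl) = 1.0692

1.069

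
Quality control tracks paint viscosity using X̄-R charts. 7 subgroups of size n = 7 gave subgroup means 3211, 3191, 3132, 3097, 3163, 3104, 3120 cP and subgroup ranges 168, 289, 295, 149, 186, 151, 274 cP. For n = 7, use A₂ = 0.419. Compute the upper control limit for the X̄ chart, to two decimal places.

X̄̄ = (3211 + 3191 + 3132 + 3097 + 3163 + 3104 + 3120) / 7 = 22018.0000 / 7 = 3145.4286
R̄ = (168 + 289 + 295 + 149 + 186 + 151 + 274) / 7 = 1512.0000 / 7 = 216.0000
UCL = X̄̄ + A₂·R̄ = 3145.4286 + 0.419 × 216.0000 = 3235.9326

3235.93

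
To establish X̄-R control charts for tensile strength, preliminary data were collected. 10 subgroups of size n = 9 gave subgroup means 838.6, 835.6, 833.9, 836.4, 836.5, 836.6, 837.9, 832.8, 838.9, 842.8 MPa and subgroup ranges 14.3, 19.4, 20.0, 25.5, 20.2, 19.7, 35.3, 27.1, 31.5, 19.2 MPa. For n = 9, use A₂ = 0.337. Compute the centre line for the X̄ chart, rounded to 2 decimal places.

837.00

X̄̄ = (838.6 + 835.6 + 833.9 + 836.4 + 836.5 + 836.6 + 837.9 + 832.8 + 838.9 + 842.8) / 10 = 8370.0000 / 10 = 837.0000
CL = X̄̄ = 837.0000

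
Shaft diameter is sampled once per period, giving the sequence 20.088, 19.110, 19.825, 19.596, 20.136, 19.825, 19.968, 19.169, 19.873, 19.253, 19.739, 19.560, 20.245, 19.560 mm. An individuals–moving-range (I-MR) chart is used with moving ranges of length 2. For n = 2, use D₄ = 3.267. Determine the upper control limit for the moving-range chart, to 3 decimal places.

1.778

Moving ranges: 0.978, 0.715, 0.229, 0.540, 0.311, 0.143, 0.799, 0.704, 0.620, 0.486, 0.179, 0.685, 0.685; M̄R̄ = 7.0740 / 13 = 0.5442
UCL_MR = D₄·M̄R̄ = 3.267 × 0.5442 = 1.7778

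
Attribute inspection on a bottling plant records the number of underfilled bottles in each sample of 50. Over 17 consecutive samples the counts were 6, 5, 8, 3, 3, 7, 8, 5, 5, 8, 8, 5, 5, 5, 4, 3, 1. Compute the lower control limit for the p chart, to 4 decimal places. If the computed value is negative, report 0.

0.0000

p̄ = Σdᵢ / (k·n) = 89 / (17 × 50) = 0.10471
LCL = p̄ − 3·√(p̄(1−p̄)/n) = 0.10471 − 3 × 0.04330 = -0.02519 → 0 (negative, so LCL = 0)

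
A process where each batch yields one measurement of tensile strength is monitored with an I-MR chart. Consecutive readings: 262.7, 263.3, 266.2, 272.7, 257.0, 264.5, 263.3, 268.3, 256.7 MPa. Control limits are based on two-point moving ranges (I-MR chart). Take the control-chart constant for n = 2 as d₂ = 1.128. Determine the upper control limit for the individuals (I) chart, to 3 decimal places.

X̄ = (262.7 + 263.3 + 266.2 + 272.7 + 257.0 + 264.5 + 263.3 + 268.3 + 256.7) / 9 = 263.8556
Moving ranges: 0.6, 2.9, 6.5, 15.7, 7.5, 1.2, 5.0, 11.6; M̄R̄ = 51.0000 / 8 = 6.3750
UCL = X̄ + 3·M̄R̄/d₂ = 263.8556 + 3 × 6.3750 / 1.128 = 280.8103

280.810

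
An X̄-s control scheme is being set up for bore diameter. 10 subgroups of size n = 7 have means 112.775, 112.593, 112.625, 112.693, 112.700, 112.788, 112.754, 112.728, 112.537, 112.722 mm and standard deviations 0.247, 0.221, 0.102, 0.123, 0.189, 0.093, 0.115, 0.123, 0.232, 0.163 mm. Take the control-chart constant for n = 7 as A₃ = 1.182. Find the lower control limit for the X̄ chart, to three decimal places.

112.501

X̄̄ = (112.775 + 112.593 + 112.625 + 112.693 + 112.700 + 112.788 + 112.754 + 112.728 + 112.537 + 112.722) / 10 = 112.6915
s̄ = (0.247 + 0.221 + 0.102 + 0.123 + 0.189 + 0.093 + 0.115 + 0.123 + 0.232 + 0.163) / 10 = 0.1608
LCL = X̄̄ − A₃·s̄ = 112.6915 − 1.182 × 0.1608 = 112.5014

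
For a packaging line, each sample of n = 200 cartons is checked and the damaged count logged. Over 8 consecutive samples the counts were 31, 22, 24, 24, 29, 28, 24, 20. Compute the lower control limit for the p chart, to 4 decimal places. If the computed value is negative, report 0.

0.0558

p̄ = Σdᵢ / (k·n) = 202 / (8 × 200) = 0.12625
LCL = p̄ − 3·√(p̄(1−p̄)/n) = 0.12625 − 3 × 0.02349 = 0.05579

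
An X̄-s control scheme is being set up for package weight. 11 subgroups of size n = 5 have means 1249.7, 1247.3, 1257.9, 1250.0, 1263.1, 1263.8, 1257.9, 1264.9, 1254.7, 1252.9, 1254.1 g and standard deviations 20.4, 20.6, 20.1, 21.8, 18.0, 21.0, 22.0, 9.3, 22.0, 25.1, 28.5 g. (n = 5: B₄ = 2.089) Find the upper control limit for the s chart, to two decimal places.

43.45

s̄ = (20.4 + 20.6 + 20.1 + 21.8 + 18.0 + 21.0 + 22.0 + 9.3 + 22.0 + 25.1 + 28.5) / 11 = 20.8000
UCL_s = B₄·s̄ = 2.089 × 20.8000 = 43.4512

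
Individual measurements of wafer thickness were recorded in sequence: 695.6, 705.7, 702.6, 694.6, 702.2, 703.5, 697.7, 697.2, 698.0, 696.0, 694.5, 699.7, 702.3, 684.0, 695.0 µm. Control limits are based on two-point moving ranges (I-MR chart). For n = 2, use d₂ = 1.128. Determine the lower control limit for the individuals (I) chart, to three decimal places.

683.127

X̄ = (695.6 + 705.7 + 702.6 + 694.6 + 702.2 + 703.5 + 697.7 + 697.2 + 698.0 + 696.0 + 694.5 + 699.7 + 702.3 + 684.0 + 695.0) / 15 = 697.9067
Moving ranges: 10.1, 3.1, 8.0, 7.6, 1.3, 5.8, 0.5, 0.8, 2.0, 1.5, 5.2, 2.6, 18.3, 11.0; M̄R̄ = 77.8000 / 14 = 5.5571
LCL = X̄ − 3·M̄R̄/d₂ = 697.9067 − 3 × 5.5571 / 1.128 = 683.1270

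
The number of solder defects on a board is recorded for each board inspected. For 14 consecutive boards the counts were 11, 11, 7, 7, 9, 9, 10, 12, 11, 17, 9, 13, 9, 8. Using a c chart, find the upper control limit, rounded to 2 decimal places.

19.80

c̄ = (11 + 11 + 7 + 7 + 9 + 9 + 10 + 12 + 11 + 17 + 9 + 13 + 9 + 8) / 14 = 143 / 14 = 10.2143
UCL = c̄ + 3√c̄ = 10.2143 + 3 × √10.2143 = 10.2143 + 3 × 3.1960 = 19.8022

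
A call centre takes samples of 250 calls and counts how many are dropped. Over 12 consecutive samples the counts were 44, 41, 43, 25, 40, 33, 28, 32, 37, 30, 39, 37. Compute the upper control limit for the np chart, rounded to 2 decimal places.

p̄ = Σdᵢ / (k·n) = 429 / (12 × 250) = 0.14300
UCL = np̄ + 3·√(np̄(1−p̄)) = 35.7500 + 3 × √(35.7500×0.85700) = 35.7500 + 3 × 5.5351 = 52.3554

52.36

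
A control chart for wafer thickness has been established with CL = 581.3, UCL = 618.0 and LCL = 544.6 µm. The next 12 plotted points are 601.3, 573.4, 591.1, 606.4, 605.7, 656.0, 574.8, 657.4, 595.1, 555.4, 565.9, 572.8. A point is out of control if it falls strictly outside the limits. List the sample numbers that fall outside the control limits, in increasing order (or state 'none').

6, 8

Compare each point to [544.6, 618.0]: sample 6 = 656.0 > UCL; sample 8 = 657.4 > UCL.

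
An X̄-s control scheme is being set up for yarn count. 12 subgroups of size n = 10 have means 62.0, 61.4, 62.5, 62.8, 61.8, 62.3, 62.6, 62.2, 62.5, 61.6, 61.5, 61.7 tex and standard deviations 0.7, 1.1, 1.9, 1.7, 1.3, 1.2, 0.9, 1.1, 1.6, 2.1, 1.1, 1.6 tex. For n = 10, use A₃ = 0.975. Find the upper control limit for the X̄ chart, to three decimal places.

63.399

X̄̄ = (62.0 + 61.4 + 62.5 + 62.8 + 61.8 + 62.3 + 62.6 + 62.2 + 62.5 + 61.6 + 61.5 + 61.7) / 12 = 62.0750
s̄ = (0.7 + 1.1 + 1.9 + 1.7 + 1.3 + 1.2 + 0.9 + 1.1 + 1.6 + 2.1 + 1.1 + 1.6) / 12 = 1.3583
UCL = X̄̄ + A₃·s̄ = 62.0750 + 0.975 × 1.3583 = 63.3994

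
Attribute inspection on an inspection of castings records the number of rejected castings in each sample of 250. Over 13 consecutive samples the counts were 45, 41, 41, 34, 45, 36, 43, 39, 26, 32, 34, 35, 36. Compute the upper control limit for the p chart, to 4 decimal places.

0.2176

p̄ = Σdᵢ / (k·n) = 487 / (13 × 250) = 0.14985
UCL = p̄ + 3·√(p̄(1−p̄)/n) = 0.14985 + 3 × √(0.14985×0.85015/250) = 0.14985 + 3 × 0.02257 = 0.21757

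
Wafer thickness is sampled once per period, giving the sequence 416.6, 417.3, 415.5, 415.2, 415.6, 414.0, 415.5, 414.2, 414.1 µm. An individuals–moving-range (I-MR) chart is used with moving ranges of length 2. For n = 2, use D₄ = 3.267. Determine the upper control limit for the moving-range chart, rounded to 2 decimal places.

Moving ranges: 0.7, 1.8, 0.3, 0.4, 1.6, 1.5, 1.3, 0.1; M̄R̄ = 7.7000 / 8 = 0.9625
UCL_MR = D₄·M̄R̄ = 3.267 × 0.9625 = 3.1445

3.14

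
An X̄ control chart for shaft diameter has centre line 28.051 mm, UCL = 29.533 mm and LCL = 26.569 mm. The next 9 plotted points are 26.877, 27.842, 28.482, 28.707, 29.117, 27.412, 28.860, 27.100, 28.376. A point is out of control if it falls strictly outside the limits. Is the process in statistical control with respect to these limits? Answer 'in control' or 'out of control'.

All 9 points lie within [26.569, 29.533].

in control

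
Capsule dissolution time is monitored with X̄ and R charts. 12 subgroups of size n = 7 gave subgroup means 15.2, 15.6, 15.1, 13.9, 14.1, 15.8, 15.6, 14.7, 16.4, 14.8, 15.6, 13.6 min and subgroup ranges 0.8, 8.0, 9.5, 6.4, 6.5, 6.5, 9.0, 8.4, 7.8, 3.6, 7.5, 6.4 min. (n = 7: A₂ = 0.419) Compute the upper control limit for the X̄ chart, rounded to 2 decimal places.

17.84

X̄̄ = (15.2 + 15.6 + 15.1 + 13.9 + 14.1 + 15.8 + 15.6 + 14.7 + 16.4 + 14.8 + 15.6 + 13.6) / 12 = 180.4000 / 12 = 15.0333
R̄ = (0.8 + 8.0 + 9.5 + 6.4 + 6.5 + 6.5 + 9.0 + 8.4 + 7.8 + 3.6 + 7.5 + 6.4) / 12 = 80.4000 / 12 = 6.7000
UCL = X̄̄ + A₂·R̄ = 15.0333 + 0.419 × 6.7000 = 17.8406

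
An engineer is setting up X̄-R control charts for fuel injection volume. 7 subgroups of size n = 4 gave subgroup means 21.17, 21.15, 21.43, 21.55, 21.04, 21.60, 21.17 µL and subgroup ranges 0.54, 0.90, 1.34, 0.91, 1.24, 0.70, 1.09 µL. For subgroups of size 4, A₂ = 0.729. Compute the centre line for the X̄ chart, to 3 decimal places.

X̄̄ = (21.17 + 21.15 + 21.43 + 21.55 + 21.04 + 21.60 + 21.17) / 7 = 149.1100 / 7 = 21.3014
CL = X̄̄ = 21.3014

21.301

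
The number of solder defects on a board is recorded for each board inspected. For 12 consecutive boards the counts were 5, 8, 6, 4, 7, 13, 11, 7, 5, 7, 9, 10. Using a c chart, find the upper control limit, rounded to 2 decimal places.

c̄ = (5 + 8 + 6 + 4 + 7 + 13 + 11 + 7 + 5 + 7 + 9 + 10) / 12 = 92 / 12 = 7.6667
UCL = c̄ + 3√c̄ = 7.6667 + 3 × √7.6667 = 7.6667 + 3 × 2.7689 = 15.9733

15.97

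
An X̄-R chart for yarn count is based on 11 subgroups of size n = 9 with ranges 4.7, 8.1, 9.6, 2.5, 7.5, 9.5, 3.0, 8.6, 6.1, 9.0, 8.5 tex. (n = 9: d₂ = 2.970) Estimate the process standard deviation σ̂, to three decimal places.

R̄ = (4.7 + 8.1 + 9.6 + 2.5 + 7.5 + 9.5 + 3.0 + 8.6 + 6.1 + 9.0 + 8.5) / 11 = 7.0091
σ̂ = R̄ / d₂ = 7.0091 / 2.970 = 2.3600

2.360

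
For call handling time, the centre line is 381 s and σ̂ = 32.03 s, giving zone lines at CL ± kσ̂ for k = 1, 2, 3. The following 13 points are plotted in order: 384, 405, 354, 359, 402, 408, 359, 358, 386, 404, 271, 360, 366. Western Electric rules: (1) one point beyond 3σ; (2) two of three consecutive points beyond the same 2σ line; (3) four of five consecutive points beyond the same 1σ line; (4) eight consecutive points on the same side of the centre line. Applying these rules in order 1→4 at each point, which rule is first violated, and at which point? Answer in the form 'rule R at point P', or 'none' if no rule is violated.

Zone of each point (C = within 1σ̂, B = 1σ̂–2σ̂, A = 2σ̂–3σ̂, * = beyond 3σ̂; sign = side of CL): 1:+C, 2:+C, 3:-C, 4:-C, 5:+C, 6:+C, 7:-C, 8:-C, 9:+C, 10:+C, 11:-*, 12:-C, 13:-C
Rule 1 (one point beyond the 3σ limits) is satisfied at point 11.

rule 1 at point 11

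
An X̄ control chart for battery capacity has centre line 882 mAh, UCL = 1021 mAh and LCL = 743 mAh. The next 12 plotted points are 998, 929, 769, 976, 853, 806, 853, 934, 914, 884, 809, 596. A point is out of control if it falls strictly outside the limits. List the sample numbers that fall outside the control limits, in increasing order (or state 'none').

12

Compare each point to [743, 1021]: sample 12 = 596 < LCL.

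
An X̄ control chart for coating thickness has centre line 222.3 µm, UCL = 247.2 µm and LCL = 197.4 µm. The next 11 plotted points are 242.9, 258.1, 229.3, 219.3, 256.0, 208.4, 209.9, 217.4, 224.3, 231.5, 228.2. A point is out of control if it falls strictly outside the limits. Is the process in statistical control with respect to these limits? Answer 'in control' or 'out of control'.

out of control

Compare each point to [197.4, 247.2]: sample 2 = 258.1 > UCL; sample 5 = 256.0 > UCL.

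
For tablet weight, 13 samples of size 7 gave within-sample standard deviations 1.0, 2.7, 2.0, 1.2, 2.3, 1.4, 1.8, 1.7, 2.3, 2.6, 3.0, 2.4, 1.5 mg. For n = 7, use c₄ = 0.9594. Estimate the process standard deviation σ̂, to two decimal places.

2.08

s̄ = (1.0 + 2.7 + 2.0 + 1.2 + 2.3 + 1.4 + 1.8 + 1.7 + 2.3 + 2.6 + 3.0 + 2.4 + 1.5) / 13 = 1.9923
σ̂ = s̄ / c₄ = 1.9923 / 0.9594 = 2.0766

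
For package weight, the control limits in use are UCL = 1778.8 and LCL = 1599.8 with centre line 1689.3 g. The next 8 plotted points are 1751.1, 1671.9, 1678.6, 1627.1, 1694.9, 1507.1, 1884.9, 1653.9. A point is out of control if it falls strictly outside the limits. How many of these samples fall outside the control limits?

Compare each point to [1599.8, 1778.8]: sample 6 = 1507.1 < LCL; sample 7 = 1884.9 > UCL.

2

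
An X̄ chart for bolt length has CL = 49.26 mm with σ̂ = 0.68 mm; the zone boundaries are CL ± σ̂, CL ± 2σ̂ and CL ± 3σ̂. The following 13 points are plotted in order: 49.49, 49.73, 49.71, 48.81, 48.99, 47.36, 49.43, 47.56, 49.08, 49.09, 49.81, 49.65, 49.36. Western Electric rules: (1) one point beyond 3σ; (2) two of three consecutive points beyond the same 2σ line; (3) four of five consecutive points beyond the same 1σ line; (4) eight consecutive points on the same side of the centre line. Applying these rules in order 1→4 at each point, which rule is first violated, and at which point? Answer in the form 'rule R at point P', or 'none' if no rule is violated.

rule 2 at point 8

Zone of each point (C = within 1σ̂, B = 1σ̂–2σ̂, A = 2σ̂–3σ̂, * = beyond 3σ̂; sign = side of CL): 1:+C, 2:+C, 3:+C, 4:-C, 5:-C, 6:-A, 7:+C, 8:-A, 9:-C, 10:-C, 11:+C, 12:+C, 13:+C
Rule 2 (two of three consecutive points beyond the same 2σ limit) is satisfied at point 8.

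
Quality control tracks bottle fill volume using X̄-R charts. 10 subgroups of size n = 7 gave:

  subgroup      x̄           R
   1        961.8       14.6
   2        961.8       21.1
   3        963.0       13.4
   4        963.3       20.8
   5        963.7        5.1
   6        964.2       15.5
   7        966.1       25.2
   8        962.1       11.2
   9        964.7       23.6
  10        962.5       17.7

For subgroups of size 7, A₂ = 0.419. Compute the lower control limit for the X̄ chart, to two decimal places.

X̄̄ = (961.8 + 961.8 + 963.0 + 963.3 + 963.7 + 964.2 + 966.1 + 962.1 + 964.7 + 962.5) / 10 = 9633.2000 / 10 = 963.3200
R̄ = (14.6 + 21.1 + 13.4 + 20.8 + 5.1 + 15.5 + 25.2 + 11.2 + 23.6 + 17.7) / 10 = 168.2000 / 10 = 16.8200
LCL = X̄̄ − A₂·R̄ = 963.3200 − 0.419 × 16.8200 = 956.2724

956.27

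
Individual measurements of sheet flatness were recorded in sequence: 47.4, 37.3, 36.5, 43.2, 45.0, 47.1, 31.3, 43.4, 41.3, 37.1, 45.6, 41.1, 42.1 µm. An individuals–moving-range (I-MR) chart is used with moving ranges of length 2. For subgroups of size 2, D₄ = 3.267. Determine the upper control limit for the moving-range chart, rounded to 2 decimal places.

18.98

Moving ranges: 10.1, 0.8, 6.7, 1.8, 2.1, 15.8, 12.1, 2.1, 4.2, 8.5, 4.5, 1.0; M̄R̄ = 69.7000 / 12 = 5.8083
UCL_MR = D₄·M̄R̄ = 3.267 × 5.8083 = 18.9758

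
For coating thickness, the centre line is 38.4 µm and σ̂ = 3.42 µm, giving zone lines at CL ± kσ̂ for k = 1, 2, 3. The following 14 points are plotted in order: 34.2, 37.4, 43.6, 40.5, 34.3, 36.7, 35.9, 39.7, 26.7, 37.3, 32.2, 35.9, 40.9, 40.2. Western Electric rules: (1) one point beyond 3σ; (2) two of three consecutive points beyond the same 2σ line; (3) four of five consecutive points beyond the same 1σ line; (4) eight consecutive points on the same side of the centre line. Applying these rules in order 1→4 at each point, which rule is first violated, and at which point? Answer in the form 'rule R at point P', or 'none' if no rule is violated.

Zone of each point (C = within 1σ̂, B = 1σ̂–2σ̂, A = 2σ̂–3σ̂, * = beyond 3σ̂; sign = side of CL): 1:-B, 2:-C, 3:+B, 4:+C, 5:-B, 6:-C, 7:-C, 8:+C, 9:-*, 10:-C, 11:-B, 12:-C, 13:+C, 14:+C
Rule 1 (one point beyond the 3σ limits) is satisfied at point 9.

rule 1 at point 9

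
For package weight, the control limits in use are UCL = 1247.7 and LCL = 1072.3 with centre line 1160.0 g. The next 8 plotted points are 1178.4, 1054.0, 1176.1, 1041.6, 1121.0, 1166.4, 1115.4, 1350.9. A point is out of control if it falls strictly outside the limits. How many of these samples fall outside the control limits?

Compare each point to [1072.3, 1247.7]: sample 2 = 1054.0 < LCL; sample 4 = 1041.6 < LCL; sample 8 = 1350.9 > UCL.

3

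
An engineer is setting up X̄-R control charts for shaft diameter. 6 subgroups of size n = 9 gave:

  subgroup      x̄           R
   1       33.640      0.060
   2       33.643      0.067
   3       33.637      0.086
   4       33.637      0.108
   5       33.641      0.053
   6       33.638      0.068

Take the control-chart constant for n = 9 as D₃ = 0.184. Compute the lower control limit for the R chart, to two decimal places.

R̄ = (0.060 + 0.067 + 0.086 + 0.108 + 0.053 + 0.068) / 6 = 0.4420 / 6 = 0.0737
LCL_R = D₃·R̄ = 0.184 × 0.0737 = 0.0136

0.01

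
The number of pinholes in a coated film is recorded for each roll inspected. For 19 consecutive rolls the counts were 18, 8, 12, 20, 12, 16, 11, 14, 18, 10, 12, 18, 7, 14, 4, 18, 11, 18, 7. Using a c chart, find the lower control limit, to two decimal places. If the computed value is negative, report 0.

c̄ = (18 + 8 + 12 + 20 + 12 + 16 + 11 + 14 + 18 + 10 + 12 + 18 + 7 + 14 + 4 + 18 + 11 + 18 + 7) / 19 = 248 / 19 = 13.0526
LCL = c̄ − 3√c̄ = 13.0526 − 3 × 3.6128 = 2.2141

2.21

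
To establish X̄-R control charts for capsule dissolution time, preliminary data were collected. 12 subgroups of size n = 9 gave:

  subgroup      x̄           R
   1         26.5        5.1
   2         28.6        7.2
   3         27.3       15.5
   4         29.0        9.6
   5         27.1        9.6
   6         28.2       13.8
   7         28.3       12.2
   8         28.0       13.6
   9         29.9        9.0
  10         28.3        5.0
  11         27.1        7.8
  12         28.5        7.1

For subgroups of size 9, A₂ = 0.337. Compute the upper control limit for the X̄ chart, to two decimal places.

X̄̄ = (26.5 + 28.6 + 27.3 + 29.0 + 27.1 + 28.2 + 28.3 + 28.0 + 29.9 + 28.3 + 27.1 + 28.5) / 12 = 336.8000 / 12 = 28.0667
R̄ = (5.1 + 7.2 + 15.5 + 9.6 + 9.6 + 13.8 + 12.2 + 13.6 + 9.0 + 5.0 + 7.8 + 7.1) / 12 = 115.5000 / 12 = 9.6250
UCL = X̄̄ + A₂·R̄ = 28.0667 + 0.337 × 9.6250 = 31.3103

31.31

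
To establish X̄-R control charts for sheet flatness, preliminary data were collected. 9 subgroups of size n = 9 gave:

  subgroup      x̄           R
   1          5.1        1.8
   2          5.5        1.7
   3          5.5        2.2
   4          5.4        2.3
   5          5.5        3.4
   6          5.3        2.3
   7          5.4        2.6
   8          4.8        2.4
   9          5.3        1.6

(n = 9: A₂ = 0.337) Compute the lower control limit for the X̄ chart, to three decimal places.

4.551

X̄̄ = (5.1 + 5.5 + 5.5 + 5.4 + 5.5 + 5.3 + 5.4 + 4.8 + 5.3) / 9 = 47.8000 / 9 = 5.3111
R̄ = (1.8 + 1.7 + 2.2 + 2.3 + 3.4 + 2.3 + 2.6 + 2.4 + 1.6) / 9 = 20.3000 / 9 = 2.2556
LCL = X̄̄ − A₂·R̄ = 5.3111 − 0.337 × 2.2556 = 4.5510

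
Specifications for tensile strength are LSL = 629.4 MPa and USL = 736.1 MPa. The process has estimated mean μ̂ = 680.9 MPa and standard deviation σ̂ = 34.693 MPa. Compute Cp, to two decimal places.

0.51

Cp = (USL − LSL) / (6σ̂) = (736.1 − 629.4) / (6 × 34.693) = 106.7000 / 208.1580 = 0.5126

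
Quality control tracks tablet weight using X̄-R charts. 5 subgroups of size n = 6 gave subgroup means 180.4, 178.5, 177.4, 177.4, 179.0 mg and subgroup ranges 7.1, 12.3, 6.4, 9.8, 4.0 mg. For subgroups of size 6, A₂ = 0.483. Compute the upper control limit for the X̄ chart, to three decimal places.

182.365

X̄̄ = (180.4 + 178.5 + 177.4 + 177.4 + 179.0) / 5 = 892.7000 / 5 = 178.5400
R̄ = (7.1 + 12.3 + 6.4 + 9.8 + 4.0) / 5 = 39.6000 / 5 = 7.9200
UCL = X̄̄ + A₂·R̄ = 178.5400 + 0.483 × 7.9200 = 182.3654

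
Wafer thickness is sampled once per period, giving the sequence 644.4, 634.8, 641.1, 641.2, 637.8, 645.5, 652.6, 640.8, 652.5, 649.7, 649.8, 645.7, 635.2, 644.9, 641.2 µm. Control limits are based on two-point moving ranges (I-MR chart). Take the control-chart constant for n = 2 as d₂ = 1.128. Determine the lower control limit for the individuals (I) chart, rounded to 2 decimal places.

X̄ = (644.4 + 634.8 + 641.1 + 641.2 + 637.8 + 645.5 + 652.6 + 640.8 + 652.5 + 649.7 + 649.8 + 645.7 + 635.2 + 644.9 + 641.2) / 15 = 643.8133
Moving ranges: 9.6, 6.3, 0.1, 3.4, 7.7, 7.1, 11.8, 11.7, 2.8, 0.1, 4.1, 10.5, 9.7, 3.7; M̄R̄ = 88.6000 / 14 = 6.3286
LCL = X̄ − 3·M̄R̄/d₂ = 643.8133 − 3 × 6.3286 / 1.128 = 626.9820

626.98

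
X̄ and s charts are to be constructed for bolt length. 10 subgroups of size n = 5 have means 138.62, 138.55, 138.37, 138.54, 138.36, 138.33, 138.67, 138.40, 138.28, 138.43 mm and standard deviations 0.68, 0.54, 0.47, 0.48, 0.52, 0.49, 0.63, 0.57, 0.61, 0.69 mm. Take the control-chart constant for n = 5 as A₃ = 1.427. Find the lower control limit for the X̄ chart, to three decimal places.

137.644

X̄̄ = (138.62 + 138.55 + 138.37 + 138.54 + 138.36 + 138.33 + 138.67 + 138.40 + 138.28 + 138.43) / 10 = 138.4550
s̄ = (0.68 + 0.54 + 0.47 + 0.48 + 0.52 + 0.49 + 0.63 + 0.57 + 0.61 + 0.69) / 10 = 0.5680
LCL = X̄̄ − A₃·s̄ = 138.4550 − 1.427 × 0.5680 = 137.6445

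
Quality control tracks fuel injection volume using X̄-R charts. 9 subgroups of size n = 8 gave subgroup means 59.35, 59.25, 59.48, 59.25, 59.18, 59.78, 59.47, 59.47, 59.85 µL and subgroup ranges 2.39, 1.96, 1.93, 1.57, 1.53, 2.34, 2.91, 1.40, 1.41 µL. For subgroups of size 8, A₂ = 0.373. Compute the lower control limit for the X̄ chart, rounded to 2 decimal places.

X̄̄ = (59.35 + 59.25 + 59.48 + 59.25 + 59.18 + 59.78 + 59.47 + 59.47 + 59.85) / 9 = 535.0800 / 9 = 59.4533
R̄ = (2.39 + 1.96 + 1.93 + 1.57 + 1.53 + 2.34 + 2.91 + 1.40 + 1.41) / 9 = 17.4400 / 9 = 1.9378
LCL = X̄̄ − A₂·R̄ = 59.4533 − 0.373 × 1.9378 = 58.7305

58.73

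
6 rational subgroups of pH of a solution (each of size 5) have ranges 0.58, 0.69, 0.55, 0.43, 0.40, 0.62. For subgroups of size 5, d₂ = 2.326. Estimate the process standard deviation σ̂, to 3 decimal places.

0.234

R̄ = (0.58 + 0.69 + 0.55 + 0.43 + 0.40 + 0.62) / 6 = 0.5450
σ̂ = R̄ / d₂ = 0.5450 / 2.326 = 0.2343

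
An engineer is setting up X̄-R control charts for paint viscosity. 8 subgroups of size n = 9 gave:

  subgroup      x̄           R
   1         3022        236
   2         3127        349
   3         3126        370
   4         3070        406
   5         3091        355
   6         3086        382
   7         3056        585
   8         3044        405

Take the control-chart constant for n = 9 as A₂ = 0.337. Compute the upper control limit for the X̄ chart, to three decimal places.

3207.832

X̄̄ = (3022 + 3127 + 3126 + 3070 + 3091 + 3086 + 3056 + 3044) / 8 = 24622.0000 / 8 = 3077.7500
R̄ = (236 + 349 + 370 + 406 + 355 + 382 + 585 + 405) / 8 = 3088.0000 / 8 = 386.0000
UCL = X̄̄ + A₂·R̄ = 3077.7500 + 0.337 × 386.0000 = 3207.8320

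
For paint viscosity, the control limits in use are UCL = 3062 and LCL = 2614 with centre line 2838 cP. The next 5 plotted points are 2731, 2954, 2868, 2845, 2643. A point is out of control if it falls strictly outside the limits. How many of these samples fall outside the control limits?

0

All 5 points lie within [2614, 3062].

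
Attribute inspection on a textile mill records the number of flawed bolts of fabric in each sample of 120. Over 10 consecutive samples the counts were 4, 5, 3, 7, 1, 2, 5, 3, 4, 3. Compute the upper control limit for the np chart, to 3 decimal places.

p̄ = Σdᵢ / (k·n) = 37 / (10 × 120) = 0.03083
UCL = np̄ + 3·√(np̄(1−p̄)) = 3.7000 + 3 × √(3.7000×0.96917) = 3.7000 + 3 × 1.8937 = 9.3810

9.381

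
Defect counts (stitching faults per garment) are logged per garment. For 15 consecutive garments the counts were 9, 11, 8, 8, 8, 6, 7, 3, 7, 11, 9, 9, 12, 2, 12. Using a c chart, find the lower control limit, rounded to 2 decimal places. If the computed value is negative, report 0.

0.00

c̄ = (9 + 11 + 8 + 8 + 8 + 6 + 7 + 3 + 7 + 11 + 9 + 9 + 12 + 2 + 12) / 15 = 122 / 15 = 8.1333
LCL = c̄ − 3√c̄ = 8.1333 − 3 × 2.8519 = -0.4224 → 0 (cannot be negative)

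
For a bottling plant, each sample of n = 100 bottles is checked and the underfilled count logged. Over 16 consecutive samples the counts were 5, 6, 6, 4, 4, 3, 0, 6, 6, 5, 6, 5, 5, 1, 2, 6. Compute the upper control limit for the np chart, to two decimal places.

p̄ = Σdᵢ / (k·n) = 70 / (16 × 100) = 0.04375
UCL = np̄ + 3·√(np̄(1−p̄)) = 4.3750 + 3 × √(4.3750×0.95625) = 4.3750 + 3 × 2.0454 = 10.5112

10.51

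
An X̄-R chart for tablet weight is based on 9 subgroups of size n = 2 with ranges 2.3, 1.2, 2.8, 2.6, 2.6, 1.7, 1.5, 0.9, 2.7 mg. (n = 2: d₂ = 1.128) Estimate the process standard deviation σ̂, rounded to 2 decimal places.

R̄ = (2.3 + 1.2 + 2.8 + 2.6 + 2.6 + 1.7 + 1.5 + 0.9 + 2.7) / 9 = 2.0333
σ̂ = R̄ / d₂ = 2.0333 / 1.128 = 1.8026

1.80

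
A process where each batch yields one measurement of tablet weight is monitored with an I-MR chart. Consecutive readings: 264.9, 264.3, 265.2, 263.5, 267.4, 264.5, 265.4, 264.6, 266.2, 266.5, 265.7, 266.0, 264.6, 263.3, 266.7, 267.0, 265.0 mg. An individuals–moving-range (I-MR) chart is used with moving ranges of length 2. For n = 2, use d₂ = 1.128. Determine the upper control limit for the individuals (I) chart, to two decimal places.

X̄ = (264.9 + 264.3 + 265.2 + 263.5 + 267.4 + 264.5 + 265.4 + 264.6 + 266.2 + 266.5 + 265.7 + 266.0 + 264.6 + 263.3 + 266.7 + 267.0 + 265.0) / 17 = 265.3412
Moving ranges: 0.6, 0.9, 1.7, 3.9, 2.9, 0.9, 0.8, 1.6, 0.3, 0.8, 0.3, 1.4, 1.3, 3.4, 0.3, 2.0; M̄R̄ = 23.1000 / 16 = 1.4438
UCL = X̄ + 3·M̄R̄/d₂ = 265.3412 + 3 × 1.4438 / 1.128 = 269.1809

269.18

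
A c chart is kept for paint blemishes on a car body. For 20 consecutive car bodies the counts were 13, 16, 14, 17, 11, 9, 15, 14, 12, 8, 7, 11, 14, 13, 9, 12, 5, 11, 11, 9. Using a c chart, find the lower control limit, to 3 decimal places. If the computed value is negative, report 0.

c̄ = (13 + 16 + 14 + 17 + 11 + 9 + 15 + 14 + 12 + 8 + 7 + 11 + 14 + 13 + 9 + 12 + 5 + 11 + 11 + 9) / 20 = 231 / 20 = 11.5500
LCL = c̄ − 3√c̄ = 11.5500 − 3 × 3.3985 = 1.3544

1.354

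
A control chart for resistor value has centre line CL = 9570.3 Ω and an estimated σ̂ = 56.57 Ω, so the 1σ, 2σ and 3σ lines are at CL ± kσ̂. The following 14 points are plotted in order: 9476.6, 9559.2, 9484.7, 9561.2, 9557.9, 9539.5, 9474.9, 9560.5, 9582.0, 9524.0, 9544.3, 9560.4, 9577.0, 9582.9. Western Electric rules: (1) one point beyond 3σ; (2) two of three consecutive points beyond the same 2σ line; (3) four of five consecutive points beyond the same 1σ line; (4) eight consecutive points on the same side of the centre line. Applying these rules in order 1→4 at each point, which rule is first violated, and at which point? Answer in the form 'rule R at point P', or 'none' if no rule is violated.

rule 4 at point 8

Zone of each point (C = within 1σ̂, B = 1σ̂–2σ̂, A = 2σ̂–3σ̂, * = beyond 3σ̂; sign = side of CL): 1:-B, 2:-C, 3:-B, 4:-C, 5:-C, 6:-C, 7:-B, 8:-C, 9:+C, 10:-C, 11:-C, 12:-C, 13:+C, 14:+C
Rule 4 (eight consecutive points on the same side of the centre line) is satisfied at point 8.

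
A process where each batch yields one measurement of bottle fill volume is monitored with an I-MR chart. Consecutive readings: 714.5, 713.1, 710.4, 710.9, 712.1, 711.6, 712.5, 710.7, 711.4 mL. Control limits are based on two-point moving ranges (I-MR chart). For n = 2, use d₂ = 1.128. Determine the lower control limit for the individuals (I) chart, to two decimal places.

X̄ = (714.5 + 713.1 + 710.4 + 710.9 + 712.1 + 711.6 + 712.5 + 710.7 + 711.4) / 9 = 711.9111
Moving ranges: 1.4, 2.7, 0.5, 1.2, 0.5, 0.9, 1.8, 0.7; M̄R̄ = 9.7000 / 8 = 1.2125
LCL = X̄ − 3·M̄R̄/d₂ = 711.9111 − 3 × 1.2125 / 1.128 = 708.6864

708.69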